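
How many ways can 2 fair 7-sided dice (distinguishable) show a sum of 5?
Coefficient of x^5 in (x + x² + ... + x^7)^2. By inclusion-exclusion on dice exceeding 7: Σ_j (-1)^j C(2,j)·C(5-1-7j, 1) = C(2,0)·C(4,1) = 1·4 = 4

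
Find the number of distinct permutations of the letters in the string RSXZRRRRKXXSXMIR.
16! / (4! × 1! × 1! × 1! × 2! × 1! × 6!) = 605404800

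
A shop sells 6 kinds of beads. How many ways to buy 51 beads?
C(51+6-1, 6-1) = C(56, 5) = 3819816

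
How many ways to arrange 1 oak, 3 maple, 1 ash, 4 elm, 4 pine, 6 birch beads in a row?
19! / (1! × 3! × 1! × 4! × 4! × 6!) = 48886437600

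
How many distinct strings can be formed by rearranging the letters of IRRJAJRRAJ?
10! / (2! × 3! × 1! × 4!) = 12600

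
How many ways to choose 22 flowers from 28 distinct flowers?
C(28,22) = 28!/(22!×6!) = 376740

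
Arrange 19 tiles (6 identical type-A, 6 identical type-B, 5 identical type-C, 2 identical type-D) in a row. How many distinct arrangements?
19! / (6! × 6! × 5! × 2!) = 977728752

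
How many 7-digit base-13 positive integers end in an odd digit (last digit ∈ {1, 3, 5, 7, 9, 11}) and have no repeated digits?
Last∈{1,3,5,7,9,11}. Last=0: 0. Last nonzero: 6×11×P(11,5) = 3659040. Total = 3659040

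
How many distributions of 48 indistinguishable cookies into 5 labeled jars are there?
C(48+5-1, 5-1) = C(52, 4) = 270725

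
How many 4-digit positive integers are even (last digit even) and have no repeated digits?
Last∈{0,2,4,6,8}. Last=0: 504. Last nonzero: 4×8×P(8,2) = 1792. Total = 2296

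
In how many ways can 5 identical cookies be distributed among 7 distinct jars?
C(5+7-1, 7-1) = C(11, 6) = 462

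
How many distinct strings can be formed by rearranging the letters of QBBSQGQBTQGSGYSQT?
17! / (3! × 3! × 3! × 5! × 1! × 2!) = 6861254400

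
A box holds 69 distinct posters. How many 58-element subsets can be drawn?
C(69,58) = 69!/(58!×11!) = 1823810410032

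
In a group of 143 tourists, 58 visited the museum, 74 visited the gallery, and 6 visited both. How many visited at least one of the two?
|A∪B| = |A| + |B| - |A∩B| = 58 + 74 - 6 = 126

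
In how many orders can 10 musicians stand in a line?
10! = 3628800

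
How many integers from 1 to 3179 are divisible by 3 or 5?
⌊3179/3⌋ + ⌊3179/5⌋ - ⌊3179/15⌋ = 1059 + 635 - 211 = 1483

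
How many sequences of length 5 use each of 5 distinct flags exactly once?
5! = 120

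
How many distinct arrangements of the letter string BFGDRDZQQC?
10! / (2! × 1! × 1! × 1! × 1! × 2! × 1! × 1!) = 907200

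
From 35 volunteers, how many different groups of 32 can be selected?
C(35,32) = 35!/(32!×3!) = 6545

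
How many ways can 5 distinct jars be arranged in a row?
5! = 120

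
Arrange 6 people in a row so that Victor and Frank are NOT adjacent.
Total - adjacent = 6! - (6-1)!×2 = 720 - 240 = 480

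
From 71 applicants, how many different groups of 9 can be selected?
C(71,9) = 71!/(9!×62!) = 74473879480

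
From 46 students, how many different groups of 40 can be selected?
C(46,40) = 46!/(40!×6!) = 9366819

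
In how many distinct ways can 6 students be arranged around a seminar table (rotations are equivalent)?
Circular: fix one position, arrange the rest. (6-1)! = 120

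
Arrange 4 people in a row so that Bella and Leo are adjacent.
Treat as block: (4-1)! × 2! = 6 × 2 = 12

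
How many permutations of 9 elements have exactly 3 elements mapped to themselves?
Choose the 3 fixed points C(9,3) = 84, derange the rest: !6 = Σ_{j=0}^{6} (-1)^j·6!/j! = 720 - 720 + 360 - 120 + 30 - 6 + 1 = 265. Product = 84 × 265 = 22260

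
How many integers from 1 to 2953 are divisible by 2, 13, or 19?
⌊2953/2⌋+⌊2953/13⌋+⌊2953/19⌋ - ⌊2953/26⌋-⌊2953/38⌋-⌊2953/247⌋ + ⌊2953/494⌋ = 1476+227+155 - 113-77-11 + 5 = 1662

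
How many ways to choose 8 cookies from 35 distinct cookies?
C(35,8) = 35!/(8!×27!) = 23535820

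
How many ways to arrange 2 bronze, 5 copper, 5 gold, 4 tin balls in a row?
16! / (2! × 5! × 5! × 4!) = 30270240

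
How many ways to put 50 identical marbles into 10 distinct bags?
C(50+10-1, 10-1) = C(59, 9) = 12565671261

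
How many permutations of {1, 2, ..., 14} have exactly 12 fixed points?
Choose the 12 fixed points C(14,12) = 91, derange the rest: !2 = Σ_{j=0}^{2} (-1)^j·2!/j! = 2 - 2 + 1 = 1. Product = 91 × 1 = 91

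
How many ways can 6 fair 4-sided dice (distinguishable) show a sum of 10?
Coefficient of x^10 in (x + x² + ... + x^4)^6. By inclusion-exclusion on dice exceeding 4: Σ_j (-1)^j C(6,j)·C(10-1-4j, 5) = C(6,0)·C(9,5) - C(6,1)·C(5,5) = 1·126 - 6·1 = 120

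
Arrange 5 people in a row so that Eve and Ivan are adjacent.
Treat as block: (5-1)! × 2! = 24 × 2 = 48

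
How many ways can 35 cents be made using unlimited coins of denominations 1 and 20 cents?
Coefficient of x^35 in 1/(1-x^1) · 1/(1-x^20). Use j coins of 20 for j = 0..⌊35/20⌋ = 1, the rest in 1s: 1 + 1 = 2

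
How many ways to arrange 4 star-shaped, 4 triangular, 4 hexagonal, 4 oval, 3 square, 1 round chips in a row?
20! / (4! × 4! × 4! × 4! × 3! × 1!) = 1222160940000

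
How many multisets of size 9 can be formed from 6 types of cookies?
C(9+6-1, 6-1) = C(14, 5) = 2002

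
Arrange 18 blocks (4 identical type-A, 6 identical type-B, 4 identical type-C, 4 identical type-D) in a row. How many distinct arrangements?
18! / (4! × 6! × 4! × 4!) = 643242600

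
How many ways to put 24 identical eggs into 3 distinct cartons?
C(24+3-1, 3-1) = C(26, 2) = 325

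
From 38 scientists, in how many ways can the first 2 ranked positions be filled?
P(38,2) = 38!/(38-2)! = 1406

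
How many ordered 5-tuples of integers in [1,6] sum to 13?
Coefficient of x^13 in (x + x² + ... + x^6)^5. By inclusion-exclusion on dice exceeding 6: Σ_j (-1)^j C(5,j)·C(13-1-6j, 4) = C(5,0)·C(12,4) - C(5,1)·C(6,4) = 1·495 - 5·15 = 420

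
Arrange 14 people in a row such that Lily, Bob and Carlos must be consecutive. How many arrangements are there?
Treat the 3 as one block: (14-3+1)! × 3! = 479001600 × 6 = 2874009600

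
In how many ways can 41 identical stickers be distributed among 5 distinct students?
C(41+5-1, 5-1) = C(45, 4) = 148995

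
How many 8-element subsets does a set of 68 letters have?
C(68,8) = 68!/(8!×60!) = 7392009768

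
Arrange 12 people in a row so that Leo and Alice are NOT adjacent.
Total - adjacent = 12! - (12-1)!×2 = 479001600 - 79833600 = 399168000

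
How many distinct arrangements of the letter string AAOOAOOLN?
9! / (4! × 3! × 1! × 1!) = 2520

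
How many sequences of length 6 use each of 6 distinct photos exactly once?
6! = 720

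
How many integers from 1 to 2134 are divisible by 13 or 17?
⌊2134/13⌋ + ⌊2134/17⌋ - ⌊2134/221⌋ = 164 + 125 - 9 = 280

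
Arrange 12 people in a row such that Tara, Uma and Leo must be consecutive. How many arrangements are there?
Treat the 3 as one block: (12-3+1)! × 3! = 3628800 × 6 = 21772800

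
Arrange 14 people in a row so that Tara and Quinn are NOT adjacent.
Total - adjacent = 14! - (14-1)!×2 = 87178291200 - 12454041600 = 74724249600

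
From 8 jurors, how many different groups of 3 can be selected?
C(8,3) = 8!/(3!×5!) = 56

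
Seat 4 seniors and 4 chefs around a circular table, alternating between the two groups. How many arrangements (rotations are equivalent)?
Fix one of the seniors: (4-1)! ways for the remaining seniors, × 4! ways for the chefs = 6 × 24 = 144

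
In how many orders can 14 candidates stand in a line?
14! = 87178291200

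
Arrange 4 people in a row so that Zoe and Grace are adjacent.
Treat as block: (4-1)! × 2! = 6 × 2 = 12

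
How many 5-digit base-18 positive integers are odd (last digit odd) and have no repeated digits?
Last∈{1,3,5,7,9,11,13,15,17}. Last=0: 0. Last nonzero: 9×16×P(16,3) = 483840. Total = 483840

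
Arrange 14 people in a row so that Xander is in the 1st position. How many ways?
Fix one position: (14-1)! = 6227020800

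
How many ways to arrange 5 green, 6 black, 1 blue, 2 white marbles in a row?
14! / (5! × 6! × 1! × 2!) = 504504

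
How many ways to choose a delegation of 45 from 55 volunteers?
C(55,45) = 55!/(45!×10!) = 29248649430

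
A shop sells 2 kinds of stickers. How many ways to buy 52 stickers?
C(52+2-1, 2-1) = C(53, 1) = 53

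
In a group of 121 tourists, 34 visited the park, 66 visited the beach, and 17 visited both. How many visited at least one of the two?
|A∪B| = |A| + |B| - |A∩B| = 34 + 66 - 17 = 83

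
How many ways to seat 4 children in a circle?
Circular: fix one position, arrange the rest. (4-1)! = 6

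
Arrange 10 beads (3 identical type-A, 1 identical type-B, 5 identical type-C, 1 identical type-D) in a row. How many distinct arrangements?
10! / (3! × 1! × 5! × 1!) = 5040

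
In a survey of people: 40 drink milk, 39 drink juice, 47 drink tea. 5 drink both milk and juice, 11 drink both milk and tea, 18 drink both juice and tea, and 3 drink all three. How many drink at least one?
|A∪B∪C| = 40+39+47-5-11-18+3 = 95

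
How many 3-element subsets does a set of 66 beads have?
C(66,3) = 66!/(3!×63!) = 45760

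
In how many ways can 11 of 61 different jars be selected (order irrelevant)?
C(61,11) = 61!/(11!×50!) = 418094152866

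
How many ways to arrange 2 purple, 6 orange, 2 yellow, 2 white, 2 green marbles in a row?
14! / (2! × 6! × 2! × 2! × 2!) = 7567560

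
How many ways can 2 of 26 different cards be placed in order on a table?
P(26,2) = 26!/(26-2)! = 650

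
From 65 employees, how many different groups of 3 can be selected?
C(65,3) = 65!/(3!×62!) = 43680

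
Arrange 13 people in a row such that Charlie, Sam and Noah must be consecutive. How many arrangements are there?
Treat the 3 as one block: (13-3+1)! × 3! = 39916800 × 6 = 239500800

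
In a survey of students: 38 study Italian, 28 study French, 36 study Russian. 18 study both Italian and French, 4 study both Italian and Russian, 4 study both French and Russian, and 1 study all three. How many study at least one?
|A∪B∪C| = 38+28+36-18-4-4+1 = 77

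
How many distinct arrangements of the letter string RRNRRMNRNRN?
11! / (4! × 1! × 6!) = 2310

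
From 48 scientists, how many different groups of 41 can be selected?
C(48,41) = 48!/(41!×7!) = 73629072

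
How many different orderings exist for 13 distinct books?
13! = 6227020800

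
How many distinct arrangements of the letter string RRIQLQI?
7! / (2! × 2! × 1! × 2!) = 630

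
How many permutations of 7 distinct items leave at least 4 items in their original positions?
Exactly j fixed points: C(7,j)·!(7-j); sum over j ≥ 4 (derangement numbers via !m = (m-1)·(!(m-1) + !(m-2)): !0..!3 = 1, 0, 1, 2). Σ_{j=4}^{7} C(7,j)·!(7-j) = C(7,4)·!3 + C(7,5)·!2 + C(7,6)·!1 + C(7,7)·!0 = 35·2 + 21·1 + 7·0 + 1·1 = 92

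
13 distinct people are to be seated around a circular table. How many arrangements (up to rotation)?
Circular: fix one position, arrange the rest. (13-1)! = 479001600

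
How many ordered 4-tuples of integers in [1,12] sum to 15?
Coefficient of x^15 in (x + x² + ... + x^12)^4. By inclusion-exclusion on dice exceeding 12: Σ_j (-1)^j C(4,j)·C(15-1-12j, 3) = C(4,0)·C(14,3) = 1·364 = 364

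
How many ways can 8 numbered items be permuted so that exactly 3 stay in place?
Choose the 3 fixed points C(8,3) = 56, derange the rest: !5 = Σ_{j=0}^{5} (-1)^j·5!/j! = 120 - 120 + 60 - 20 + 5 - 1 = 44. Product = 56 × 44 = 2464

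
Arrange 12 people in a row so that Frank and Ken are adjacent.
Treat as block: (12-1)! × 2! = 39916800 × 2 = 79833600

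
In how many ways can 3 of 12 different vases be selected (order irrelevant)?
C(12,3) = 12!/(3!×9!) = 220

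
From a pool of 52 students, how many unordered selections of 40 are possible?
C(52,40) = 52!/(40!×12!) = 206379406870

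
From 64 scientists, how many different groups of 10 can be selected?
C(64,10) = 64!/(10!×54!) = 151473214816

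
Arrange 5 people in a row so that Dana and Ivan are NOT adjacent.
Total - adjacent = 5! - (5-1)!×2 = 120 - 48 = 72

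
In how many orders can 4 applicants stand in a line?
4! = 24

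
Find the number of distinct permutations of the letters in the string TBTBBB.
6! / (4! × 2!) = 15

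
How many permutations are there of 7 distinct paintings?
7! = 5040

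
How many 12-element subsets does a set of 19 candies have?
C(19,12) = 19!/(12!×7!) = 50388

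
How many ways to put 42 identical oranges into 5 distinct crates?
C(42+5-1, 5-1) = C(46, 4) = 163185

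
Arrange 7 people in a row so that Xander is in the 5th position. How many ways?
Fix one position: (7-1)! = 720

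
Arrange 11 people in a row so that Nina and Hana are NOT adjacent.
Total - adjacent = 11! - (11-1)!×2 = 39916800 - 7257600 = 32659200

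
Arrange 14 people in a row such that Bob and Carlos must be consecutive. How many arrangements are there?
Treat the 2 as one block: (14-2+1)! × 2! = 6227020800 × 2 = 12454041600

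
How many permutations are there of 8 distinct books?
8! = 40320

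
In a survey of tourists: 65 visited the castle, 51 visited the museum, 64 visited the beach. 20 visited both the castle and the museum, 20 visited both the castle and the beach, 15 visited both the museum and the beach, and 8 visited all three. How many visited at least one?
|A∪B∪C| = 65+51+64-20-20-15+8 = 133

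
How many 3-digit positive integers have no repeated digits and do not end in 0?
Last digit: 9 nonzero choices. First digit: 8 (nonzero, ≠last). Middle 1: P(8,1) = 8. Total = 576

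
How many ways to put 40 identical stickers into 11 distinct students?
C(40+11-1, 11-1) = C(50, 10) = 10272278170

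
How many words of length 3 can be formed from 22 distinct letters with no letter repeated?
P(22,3) = 22!/(22-3)! = 9240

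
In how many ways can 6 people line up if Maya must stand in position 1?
Fix one position: (6-1)! = 120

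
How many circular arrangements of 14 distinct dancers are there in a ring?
Circular: fix one position, arrange the rest. (14-1)! = 6227020800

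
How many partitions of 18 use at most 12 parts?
By conjugation, equals partitions of 18 into parts ≤ 12. Let r_j(i) = number of partitions of i into parts ≤ j, for i = 0..18. r_1(i) = 1 for all i; r_j(i) = r_{j-1}(i) + r_j(i-j). Rows j = 2..12: ≤2: 1 1 2 2 3 3 4 4 5 5 6 6 7 7 8 8 9 9 10; ≤3: 1 1 2 3 4 5 7 8 10 12 14 16 19 21 24 27 30 33 37; ≤4: 1 1 2 3 5 6 9 11 15 18 23 27 34 39 47 54 64 72 84; ≤5: 1 1 2 3 5 7 10 13 18 23 30 37 47 57 70 84 101 119 141; ≤6: 1 1 2 3 5 7 11 14 20 26 35 44 58 71 90 110 136 163 199; ≤7: 1 1 2 3 5 7 11 15 21 28 38 49 65 82 105 131 164 201 248; ≤8: 1 1 2 3 5 7 11 15 22 29 40 52 70 89 116 146 186 230 288; ≤9: 1 1 2 3 5 7 11 15 22 30 41 54 73 94 123 157 201 252 318; ≤10: 1 1 2 3 5 7 11 15 22 30 42 55 75 97 128 164 212 267 340; ≤11: 1 1 2 3 5 7 11 15 22 30 42 56 76 99 131 169 219 278 355; ≤12: 1 1 2 3 5 7 11 15 22 30 42 56 77 100 133 172 224 285 366. r_12(18) = 366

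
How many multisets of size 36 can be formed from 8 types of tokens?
C(36+8-1, 8-1) = C(43, 7) = 32224114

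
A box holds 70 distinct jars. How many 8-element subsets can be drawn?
C(70,8) = 70!/(8!×62!) = 9440350920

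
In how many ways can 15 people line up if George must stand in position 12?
Fix one position: (15-1)! = 87178291200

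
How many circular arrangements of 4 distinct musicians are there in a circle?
Circular: fix one position, arrange the rest. (4-1)! = 6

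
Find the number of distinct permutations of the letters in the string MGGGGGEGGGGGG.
13! / (1! × 11! × 1!) = 156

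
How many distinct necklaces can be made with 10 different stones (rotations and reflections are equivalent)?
(10-1)!/2 = 362880/2 = 181440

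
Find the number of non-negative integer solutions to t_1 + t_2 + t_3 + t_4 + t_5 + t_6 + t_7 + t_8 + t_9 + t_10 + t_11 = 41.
C(41+11-1, 11-1) = C(51, 10) = 12777711870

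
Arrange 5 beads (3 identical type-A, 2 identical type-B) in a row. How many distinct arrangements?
5! / (3! × 2!) = 10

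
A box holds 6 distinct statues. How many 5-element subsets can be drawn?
C(6,5) = 6!/(5!×1!) = 6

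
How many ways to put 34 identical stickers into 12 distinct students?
C(34+12-1, 12-1) = C(45, 11) = 10150595910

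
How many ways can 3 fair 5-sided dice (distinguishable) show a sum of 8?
Coefficient of x^8 in (x + x² + ... + x^5)^3. By inclusion-exclusion on dice exceeding 5: Σ_j (-1)^j C(3,j)·C(8-1-5j, 2) = C(3,0)·C(7,2) - C(3,1)·C(2,2) = 1·21 - 3·1 = 18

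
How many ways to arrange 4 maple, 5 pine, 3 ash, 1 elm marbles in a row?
13! / (4! × 5! × 3! × 1!) = 360360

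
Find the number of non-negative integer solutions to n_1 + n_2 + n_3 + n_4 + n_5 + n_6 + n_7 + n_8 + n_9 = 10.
C(10+9-1, 9-1) = C(18, 8) = 43758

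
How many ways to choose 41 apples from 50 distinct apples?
C(50,41) = 50!/(41!×9!) = 2505433700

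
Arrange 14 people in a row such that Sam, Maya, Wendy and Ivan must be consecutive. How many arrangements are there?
Treat the 4 as one block: (14-4+1)! × 4! = 39916800 × 24 = 958003200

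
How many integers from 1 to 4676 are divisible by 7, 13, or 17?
⌊4676/7⌋+⌊4676/13⌋+⌊4676/17⌋ - ⌊4676/91⌋-⌊4676/119⌋-⌊4676/221⌋ + ⌊4676/1547⌋ = 668+359+275 - 51-39-21 + 3 = 1194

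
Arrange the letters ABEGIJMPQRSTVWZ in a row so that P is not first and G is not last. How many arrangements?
By inclusion-exclusion: 15! - 2×(15-1)! + (15-2)! = 1307674368000 - 174356582400 + 6227020800 = 1139544806400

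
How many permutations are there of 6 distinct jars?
6! = 720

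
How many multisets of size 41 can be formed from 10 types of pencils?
C(41+10-1, 10-1) = C(50, 9) = 2505433700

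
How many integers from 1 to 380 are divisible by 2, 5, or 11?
⌊380/2⌋+⌊380/5⌋+⌊380/11⌋ - ⌊380/10⌋-⌊380/22⌋-⌊380/55⌋ + ⌊380/110⌋ = 190+76+34 - 38-17-6 + 3 = 242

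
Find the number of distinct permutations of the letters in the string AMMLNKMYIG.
10! / (1! × 1! × 1! × 3! × 1! × 1! × 1! × 1!) = 604800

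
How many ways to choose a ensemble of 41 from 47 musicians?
C(47,41) = 47!/(41!×6!) = 10737573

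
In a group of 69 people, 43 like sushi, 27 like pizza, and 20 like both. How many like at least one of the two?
|A∪B| = |A| + |B| - |A∩B| = 43 + 27 - 20 = 50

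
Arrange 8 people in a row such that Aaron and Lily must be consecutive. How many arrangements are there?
Treat the 2 as one block: (8-2+1)! × 2! = 5040 × 2 = 10080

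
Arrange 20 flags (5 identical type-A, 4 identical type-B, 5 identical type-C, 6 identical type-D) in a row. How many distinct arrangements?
20! / (5! × 4! × 5! × 6!) = 9777287520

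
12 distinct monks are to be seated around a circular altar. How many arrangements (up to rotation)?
Circular: fix one position, arrange the rest. (12-1)! = 39916800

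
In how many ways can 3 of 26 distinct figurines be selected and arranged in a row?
P(26,3) = 26!/(26-3)! = 15600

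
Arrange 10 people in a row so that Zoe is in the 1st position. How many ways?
Fix one position: (10-1)! = 362880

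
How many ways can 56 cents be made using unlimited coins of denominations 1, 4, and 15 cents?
Coefficient of x^56 in 1/(1-x^1) · 1/(1-x^4) · 1/(1-x^15). Case on j = number of 15-cent coins (j = 0..3); remainder r = 56 - 15j is made from {1,4} in ⌊r/4⌋+1 ways. r = 56, 41, 26, 11 → 15 + 11 + 7 + 3 = 36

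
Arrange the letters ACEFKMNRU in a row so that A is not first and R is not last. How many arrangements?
By inclusion-exclusion: 9! - 2×(9-1)! + (9-2)! = 362880 - 80640 + 5040 = 287280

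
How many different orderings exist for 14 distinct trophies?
14! = 87178291200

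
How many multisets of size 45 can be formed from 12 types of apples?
C(45+12-1, 12-1) = C(56, 11) = 148902215280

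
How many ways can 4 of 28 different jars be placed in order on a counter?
P(28,4) = 28!/(28-4)! = 491400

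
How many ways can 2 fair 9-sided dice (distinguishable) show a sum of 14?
Coefficient of x^14 in (x + x² + ... + x^9)^2. By inclusion-exclusion on dice exceeding 9: Σ_j (-1)^j C(2,j)·C(14-1-9j, 1) = C(2,0)·C(13,1) - C(2,1)·C(4,1) = 1·13 - 2·4 = 5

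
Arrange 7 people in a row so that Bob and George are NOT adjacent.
Total - adjacent = 7! - (7-1)!×2 = 5040 - 1440 = 3600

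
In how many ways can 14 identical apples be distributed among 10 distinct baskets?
C(14+10-1, 10-1) = C(23, 9) = 817190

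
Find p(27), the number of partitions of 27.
Pentagonal recurrence p(n) = p(n-1) + p(n-2) - p(n-5) - p(n-7) + p(n-12) + p(n-15) - ... gives p(0..26) = 1, 1, 2, 3, 5, 7, 11, 15, 22, 30, 42, 56, 77, 101, 135, 176, 231, 297, 385, 490, 627, 792, 1002, 1255, 1575, 1958, 2436. p(27) = p(26) + p(25) - p(22) - p(20) + p(15) + p(12) - p(5) - p(1) = 2436 + 1958 - 1002 - 627 + 176 + 77 - 7 - 1 = 3010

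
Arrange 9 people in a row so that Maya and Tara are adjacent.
Treat as block: (9-1)! × 2! = 40320 × 2 = 80640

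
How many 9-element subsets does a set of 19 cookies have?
C(19,9) = 19!/(9!×10!) = 92378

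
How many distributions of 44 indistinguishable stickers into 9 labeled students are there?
C(44+9-1, 9-1) = C(52, 8) = 752538150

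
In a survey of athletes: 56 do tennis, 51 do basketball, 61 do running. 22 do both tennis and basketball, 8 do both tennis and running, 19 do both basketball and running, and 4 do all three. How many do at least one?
|A∪B∪C| = 56+51+61-22-8-19+4 = 123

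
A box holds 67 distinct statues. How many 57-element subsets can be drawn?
C(67,57) = 67!/(57!×10!) = 247994680648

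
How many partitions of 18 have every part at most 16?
Let r_j(i) = number of partitions of i into parts ≤ j, for i = 0..18. r_1(i) = 1 for all i; r_j(i) = r_{j-1}(i) + r_j(i-j). Rows j = 2..16: ≤2: 1 1 2 2 3 3 4 4 5 5 6 6 7 7 8 8 9 9 10; ≤3: 1 1 2 3 4 5 7 8 10 12 14 16 19 21 24 27 30 33 37; ≤4: 1 1 2 3 5 6 9 11 15 18 23 27 34 39 47 54 64 72 84; ≤5: 1 1 2 3 5 7 10 13 18 23 30 37 47 57 70 84 101 119 141; ≤6: 1 1 2 3 5 7 11 14 20 26 35 44 58 71 90 110 136 163 199; ≤7: 1 1 2 3 5 7 11 15 21 28 38 49 65 82 105 131 164 201 248; ≤8: 1 1 2 3 5 7 11 15 22 29 40 52 70 89 116 146 186 230 288; ≤9: 1 1 2 3 5 7 11 15 22 30 41 54 73 94 123 157 201 252 318; ≤10: 1 1 2 3 5 7 11 15 22 30 42 55 75 97 128 164 212 267 340; ≤11: 1 1 2 3 5 7 11 15 22 30 42 56 76 99 131 169 219 278 355; ≤12: 1 1 2 3 5 7 11 15 22 30 42 56 77 100 133 172 224 285 366; ≤13: 1 1 2 3 5 7 11 15 22 30 42 56 77 101 134 174 227 290 373; ≤14: 1 1 2 3 5 7 11 15 22 30 42 56 77 101 135 175 229 293 378; ≤15: 1 1 2 3 5 7 11 15 22 30 42 56 77 101 135 176 230 295 381; ≤16: 1 1 2 3 5 7 11 15 22 30 42 56 77 101 135 176 231 296 383. r_16(18) = 383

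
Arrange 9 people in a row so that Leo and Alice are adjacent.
Treat as block: (9-1)! × 2! = 40320 × 2 = 80640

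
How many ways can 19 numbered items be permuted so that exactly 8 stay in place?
Choose the 8 fixed points C(19,8) = 75582, derange the rest: !11 = Σ_{j=0}^{11} (-1)^j·11!/j! = 39916800 - 39916800 + 19958400 - 6652800 + 1663200 - 332640 + 55440 - 7920 + 990 - 110 + 11 - 1 = 14684570. Product = 75582 × 14684570 = 1109889169740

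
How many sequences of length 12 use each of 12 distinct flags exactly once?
12! = 479001600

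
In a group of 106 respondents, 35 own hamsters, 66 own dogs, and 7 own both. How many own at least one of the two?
|A∪B| = |A| + |B| - |A∩B| = 35 + 66 - 7 = 94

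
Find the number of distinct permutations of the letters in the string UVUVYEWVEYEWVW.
14! / (4! × 3! × 2! × 2! × 3!) = 25225200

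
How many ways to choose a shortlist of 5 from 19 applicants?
C(19,5) = 19!/(5!×14!) = 11628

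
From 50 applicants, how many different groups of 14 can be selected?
C(50,14) = 50!/(14!×36!) = 937845656300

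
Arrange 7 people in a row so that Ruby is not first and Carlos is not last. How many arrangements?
By inclusion-exclusion: 7! - 2×(7-1)! + (7-2)! = 5040 - 1440 + 120 = 3720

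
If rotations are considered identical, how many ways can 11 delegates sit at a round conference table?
Circular: fix one position, arrange the rest. (11-1)! = 3628800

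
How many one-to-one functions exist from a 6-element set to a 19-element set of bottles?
P(19,6) = 19!/(19-6)! = 19535040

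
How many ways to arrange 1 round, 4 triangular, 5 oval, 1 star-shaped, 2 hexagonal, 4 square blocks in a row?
17! / (1! × 4! × 5! × 1! × 2! × 4!) = 2572970400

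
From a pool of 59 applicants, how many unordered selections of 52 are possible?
C(59,52) = 59!/(52!×7!) = 341149446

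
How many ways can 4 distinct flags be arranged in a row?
4! = 24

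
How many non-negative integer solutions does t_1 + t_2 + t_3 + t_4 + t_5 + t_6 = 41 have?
C(41+6-1, 6-1) = C(46, 5) = 1370754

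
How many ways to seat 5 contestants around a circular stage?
Circular: fix one position, arrange the rest. (5-1)! = 24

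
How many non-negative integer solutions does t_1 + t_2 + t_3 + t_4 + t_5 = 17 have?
C(17+5-1, 5-1) = C(21, 4) = 5985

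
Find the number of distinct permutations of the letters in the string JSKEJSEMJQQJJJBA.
16! / (6! × 1! × 1! × 2! × 1! × 2! × 1! × 2!) = 3632428800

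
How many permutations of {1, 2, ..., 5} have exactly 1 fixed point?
Choose the 1 fixed point C(5,1) = 5, derange the rest: !4 = Σ_{j=0}^{4} (-1)^j·4!/j! = 24 - 24 + 12 - 4 + 1 = 9. Product = 5 × 9 = 45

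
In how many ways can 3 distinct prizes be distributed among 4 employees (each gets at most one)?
P(4,3) = 4!/(4-3)! = 24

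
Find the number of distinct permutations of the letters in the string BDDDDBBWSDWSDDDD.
16! / (3! × 2! × 9! × 2!) = 2402400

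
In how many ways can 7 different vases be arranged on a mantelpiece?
7! = 5040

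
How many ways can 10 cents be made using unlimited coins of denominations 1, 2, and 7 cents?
Coefficient of x^10 in 1/(1-x^1) · 1/(1-x^2) · 1/(1-x^7). Case on j = number of 7-cent coins (j = 0..1); remainder r = 10 - 7j is made from {1,2} in ⌊r/2⌋+1 ways. r = 10, 3 → 6 + 2 = 8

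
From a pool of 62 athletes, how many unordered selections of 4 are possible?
C(62,4) = 62!/(4!×58!) = 557845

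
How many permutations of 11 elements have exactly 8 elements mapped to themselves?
Choose the 8 fixed points C(11,8) = 165, derange the rest: !3 = Σ_{j=0}^{3} (-1)^j·3!/j! = 6 - 6 + 3 - 1 = 2. Product = 165 × 2 = 330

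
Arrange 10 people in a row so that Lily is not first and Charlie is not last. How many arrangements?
By inclusion-exclusion: 10! - 2×(10-1)! + (10-2)! = 3628800 - 725760 + 40320 = 2943360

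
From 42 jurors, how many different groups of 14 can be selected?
C(42,14) = 42!/(14!×28!) = 52860229080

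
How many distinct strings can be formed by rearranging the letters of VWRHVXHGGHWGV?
13! / (3! × 2! × 1! × 1! × 3! × 3!) = 14414400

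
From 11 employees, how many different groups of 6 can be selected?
C(11,6) = 11!/(6!×5!) = 462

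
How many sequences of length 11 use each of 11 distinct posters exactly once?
11! = 39916800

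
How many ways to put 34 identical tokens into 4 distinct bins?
C(34+4-1, 4-1) = C(37, 3) = 7770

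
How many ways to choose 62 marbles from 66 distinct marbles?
C(66,62) = 66!/(62!×4!) = 720720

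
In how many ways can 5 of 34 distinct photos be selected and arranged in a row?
P(34,5) = 34!/(34-5)! = 33390720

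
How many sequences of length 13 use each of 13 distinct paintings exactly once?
13! = 6227020800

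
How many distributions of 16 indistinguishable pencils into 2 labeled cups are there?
C(16+2-1, 2-1) = C(17, 1) = 17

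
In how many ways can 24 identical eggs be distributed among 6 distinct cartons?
C(24+6-1, 6-1) = C(29, 5) = 118755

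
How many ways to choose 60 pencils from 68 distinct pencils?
C(68,60) = 68!/(60!×8!) = 7392009768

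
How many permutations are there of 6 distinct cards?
6! = 720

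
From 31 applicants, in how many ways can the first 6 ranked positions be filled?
P(31,6) = 31!/(31-6)! = 530122320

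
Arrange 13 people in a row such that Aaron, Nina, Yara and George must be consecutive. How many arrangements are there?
Treat the 4 as one block: (13-4+1)! × 4! = 3628800 × 24 = 87091200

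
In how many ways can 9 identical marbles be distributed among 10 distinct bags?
C(9+10-1, 10-1) = C(18, 9) = 48620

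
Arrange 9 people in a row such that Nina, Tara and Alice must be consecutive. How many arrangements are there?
Treat the 3 as one block: (9-3+1)! × 3! = 5040 × 6 = 30240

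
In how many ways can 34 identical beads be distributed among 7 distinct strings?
C(34+7-1, 7-1) = C(40, 6) = 3838380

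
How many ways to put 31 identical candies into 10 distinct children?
C(31+10-1, 10-1) = C(40, 9) = 273438880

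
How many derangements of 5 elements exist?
!5 = Σ_{j=0}^{5} (-1)^j·5!/j! = 120 - 120 + 60 - 20 + 5 - 1 = 44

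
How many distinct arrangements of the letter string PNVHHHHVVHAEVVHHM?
17! / (1! × 1! × 1! × 5! × 1! × 1! × 7!) = 588107520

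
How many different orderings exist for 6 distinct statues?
6! = 720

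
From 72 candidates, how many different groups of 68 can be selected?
C(72,68) = 72!/(68!×4!) = 1028790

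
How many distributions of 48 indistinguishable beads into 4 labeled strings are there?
C(48+4-1, 4-1) = C(51, 3) = 20825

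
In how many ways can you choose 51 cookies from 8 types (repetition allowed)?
C(51+8-1, 8-1) = C(58, 7) = 300674088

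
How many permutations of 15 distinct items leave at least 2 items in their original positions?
Exactly j fixed points: C(15,j)·!(15-j); sum over j ≥ 2 (derangement numbers via !m = (m-1)·(!(m-1) + !(m-2)): !0..!13 = 1, 0, 1, 2, 9, 44, 265, 1854, 14833, 133496, 1334961, 14684570, 176214841, 2290792932). Σ_{j=2}^{15} C(15,j)·!(15-j) = C(15,2)·!13 + C(15,3)·!12 + C(15,4)·!11 + C(15,5)·!10 + C(15,6)·!9 + C(15,7)·!8 + C(15,8)·!7 + C(15,9)·!6 + C(15,10)·!5 + C(15,11)·!4 + C(15,12)·!3 + C(15,13)·!2 + C(15,14)·!1 + C(15,15)·!0 = 105·2290792932 + 455·176214841 + 1365·14684570 + 3003·1334961 + 5005·133496 + 6435·14833 + 6435·1854 + 5005·265 + 3003·44 + 1365·9 + 455·2 + 105·1 + 15·0 + 1·1 = 345541336531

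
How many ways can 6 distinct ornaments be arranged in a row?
6! = 720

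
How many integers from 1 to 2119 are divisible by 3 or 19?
⌊2119/3⌋ + ⌊2119/19⌋ - ⌊2119/57⌋ = 706 + 111 - 37 = 780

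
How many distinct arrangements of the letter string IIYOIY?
6! / (3! × 1! × 2!) = 60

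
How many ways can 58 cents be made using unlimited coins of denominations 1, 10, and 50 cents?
Coefficient of x^58 in 1/(1-x^1) · 1/(1-x^10) · 1/(1-x^50). Case on j = number of 50-cent coins (j = 0..1); remainder r = 58 - 50j is made from {1,10} in ⌊r/10⌋+1 ways. r = 58, 8 → 6 + 1 = 7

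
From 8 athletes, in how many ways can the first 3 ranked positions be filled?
P(8,3) = 8!/(8-3)! = 336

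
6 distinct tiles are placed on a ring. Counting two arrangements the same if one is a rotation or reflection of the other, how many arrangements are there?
(6-1)!/2 = 120/2 = 60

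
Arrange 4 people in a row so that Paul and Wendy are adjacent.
Treat as block: (4-1)! × 2! = 6 × 2 = 12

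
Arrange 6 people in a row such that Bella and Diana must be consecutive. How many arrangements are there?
Treat the 2 as one block: (6-2+1)! × 2! = 120 × 2 = 240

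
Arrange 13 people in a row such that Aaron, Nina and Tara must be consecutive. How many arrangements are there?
Treat the 3 as one block: (13-3+1)! × 3! = 39916800 × 6 = 239500800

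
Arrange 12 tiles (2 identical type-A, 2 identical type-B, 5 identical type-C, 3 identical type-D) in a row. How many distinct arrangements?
12! / (2! × 2! × 5! × 3!) = 166320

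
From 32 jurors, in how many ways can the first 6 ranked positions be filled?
P(32,6) = 32!/(32-6)! = 652458240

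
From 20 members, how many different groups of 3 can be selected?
C(20,3) = 20!/(3!×17!) = 1140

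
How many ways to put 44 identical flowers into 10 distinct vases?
C(44+10-1, 10-1) = C(53, 9) = 4431613550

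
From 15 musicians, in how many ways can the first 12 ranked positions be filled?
P(15,12) = 15!/(15-12)! = 217945728000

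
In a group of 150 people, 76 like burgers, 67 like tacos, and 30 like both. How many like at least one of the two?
|A∪B| = |A| + |B| - |A∩B| = 76 + 67 - 30 = 113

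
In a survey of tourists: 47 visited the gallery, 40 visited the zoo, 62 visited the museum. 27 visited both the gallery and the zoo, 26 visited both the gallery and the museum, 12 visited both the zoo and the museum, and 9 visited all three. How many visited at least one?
|A∪B∪C| = 47+40+62-27-26-12+9 = 93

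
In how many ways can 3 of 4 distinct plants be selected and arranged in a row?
P(4,3) = 4!/(4-3)! = 24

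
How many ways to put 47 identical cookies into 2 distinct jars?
C(47+2-1, 2-1) = C(48, 1) = 48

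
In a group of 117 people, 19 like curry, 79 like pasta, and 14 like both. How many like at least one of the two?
|A∪B| = |A| + |B| - |A∩B| = 19 + 79 - 14 = 84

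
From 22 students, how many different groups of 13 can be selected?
C(22,13) = 22!/(13!×9!) = 497420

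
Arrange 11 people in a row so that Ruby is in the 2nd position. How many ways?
Fix one position: (11-1)! = 3628800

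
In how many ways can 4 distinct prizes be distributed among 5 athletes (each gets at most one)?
P(5,4) = 5!/(5-4)! = 120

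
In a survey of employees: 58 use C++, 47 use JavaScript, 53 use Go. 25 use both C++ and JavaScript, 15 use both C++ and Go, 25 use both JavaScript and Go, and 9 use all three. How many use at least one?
|A∪B∪C| = 58+47+53-25-15-25+9 = 102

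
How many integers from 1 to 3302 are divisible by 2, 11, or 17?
⌊3302/2⌋+⌊3302/11⌋+⌊3302/17⌋ - ⌊3302/22⌋-⌊3302/34⌋-⌊3302/187⌋ + ⌊3302/374⌋ = 1651+300+194 - 150-97-17 + 8 = 1889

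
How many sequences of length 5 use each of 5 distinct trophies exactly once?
5! = 120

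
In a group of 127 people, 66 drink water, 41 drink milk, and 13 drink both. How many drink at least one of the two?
|A∪B| = |A| + |B| - |A∩B| = 66 + 41 - 13 = 94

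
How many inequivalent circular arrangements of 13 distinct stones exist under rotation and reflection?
(13-1)!/2 = 479001600/2 = 239500800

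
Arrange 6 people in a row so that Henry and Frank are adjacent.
Treat as block: (6-1)! × 2! = 120 × 2 = 240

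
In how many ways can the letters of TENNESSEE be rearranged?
9! / (1! × 4! × 2! × 2!) = 3780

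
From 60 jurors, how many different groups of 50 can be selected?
C(60,50) = 60!/(50!×10!) = 75394027566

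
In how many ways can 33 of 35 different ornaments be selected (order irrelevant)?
C(35,33) = 35!/(33!×2!) = 595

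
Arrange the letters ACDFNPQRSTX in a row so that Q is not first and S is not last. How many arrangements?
By inclusion-exclusion: 11! - 2×(11-1)! + (11-2)! = 39916800 - 7257600 + 362880 = 33022080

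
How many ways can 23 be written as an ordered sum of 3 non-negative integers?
C(23+3-1, 3-1) = C(25, 2) = 300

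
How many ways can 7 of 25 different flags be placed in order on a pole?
P(25,7) = 25!/(25-7)! = 2422728000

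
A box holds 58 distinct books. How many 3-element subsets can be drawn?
C(58,3) = 58!/(3!×55!) = 30856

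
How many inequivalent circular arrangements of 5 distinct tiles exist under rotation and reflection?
(5-1)!/2 = 24/2 = 12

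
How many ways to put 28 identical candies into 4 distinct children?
C(28+4-1, 4-1) = C(31, 3) = 4495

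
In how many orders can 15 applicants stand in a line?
15! = 1307674368000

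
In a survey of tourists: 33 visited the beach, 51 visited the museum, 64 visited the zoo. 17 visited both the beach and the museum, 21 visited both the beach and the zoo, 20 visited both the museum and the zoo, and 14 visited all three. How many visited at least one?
|A∪B∪C| = 33+51+64-17-21-20+14 = 104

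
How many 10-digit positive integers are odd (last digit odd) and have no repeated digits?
Last∈{1,3,5,7,9}. Last=0: 0. Last nonzero: 5×8×P(8,8) = 1612800. Total = 1612800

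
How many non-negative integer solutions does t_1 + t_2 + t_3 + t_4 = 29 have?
C(29+4-1, 4-1) = C(32, 3) = 4960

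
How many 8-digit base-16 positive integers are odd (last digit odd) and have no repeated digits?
Last∈{1,3,5,7,9,11,13,15}. Last=0: 0. Last nonzero: 8×14×P(14,6) = 242161920. Total = 242161920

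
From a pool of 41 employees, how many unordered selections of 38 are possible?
C(41,38) = 41!/(38!×3!) = 10660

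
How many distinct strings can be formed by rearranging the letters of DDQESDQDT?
9! / (1! × 1! × 4! × 1! × 2!) = 7560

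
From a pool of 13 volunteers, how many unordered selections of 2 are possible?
C(13,2) = 13!/(2!×11!) = 78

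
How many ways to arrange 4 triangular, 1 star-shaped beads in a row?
5! / (4! × 1!) = 5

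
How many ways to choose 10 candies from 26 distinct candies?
C(26,10) = 26!/(10!×16!) = 5311735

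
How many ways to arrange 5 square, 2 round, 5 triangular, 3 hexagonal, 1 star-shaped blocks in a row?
16! / (5! × 2! × 5! × 3! × 1!) = 121080960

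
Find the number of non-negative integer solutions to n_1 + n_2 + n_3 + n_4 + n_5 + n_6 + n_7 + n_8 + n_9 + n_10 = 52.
C(52+10-1, 10-1) = C(61, 9) = 17341763505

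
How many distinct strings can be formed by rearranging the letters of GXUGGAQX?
8! / (1! × 3! × 1! × 2! × 1!) = 3360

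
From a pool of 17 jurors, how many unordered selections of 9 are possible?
C(17,9) = 17!/(9!×8!) = 24310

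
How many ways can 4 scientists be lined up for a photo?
4! = 24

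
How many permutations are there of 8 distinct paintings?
8! = 40320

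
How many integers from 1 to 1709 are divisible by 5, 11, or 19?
⌊1709/5⌋+⌊1709/11⌋+⌊1709/19⌋ - ⌊1709/55⌋-⌊1709/95⌋-⌊1709/209⌋ + ⌊1709/1045⌋ = 341+155+89 - 31-17-8 + 1 = 530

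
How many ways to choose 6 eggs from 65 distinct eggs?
C(65,6) = 65!/(6!×59!) = 82598880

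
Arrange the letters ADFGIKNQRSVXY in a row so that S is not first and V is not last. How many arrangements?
By inclusion-exclusion: 13! - 2×(13-1)! + (13-2)! = 6227020800 - 958003200 + 39916800 = 5308934400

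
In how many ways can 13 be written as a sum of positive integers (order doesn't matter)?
Pentagonal recurrence p(n) = p(n-1) + p(n-2) - p(n-5) - p(n-7) + p(n-12) + p(n-15) - ... gives p(0..12) = 1, 1, 2, 3, 5, 7, 11, 15, 22, 30, 42, 56, 77. p(13) = p(12) + p(11) - p(8) - p(6) + p(1) = 77 + 56 - 22 - 11 + 1 = 101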